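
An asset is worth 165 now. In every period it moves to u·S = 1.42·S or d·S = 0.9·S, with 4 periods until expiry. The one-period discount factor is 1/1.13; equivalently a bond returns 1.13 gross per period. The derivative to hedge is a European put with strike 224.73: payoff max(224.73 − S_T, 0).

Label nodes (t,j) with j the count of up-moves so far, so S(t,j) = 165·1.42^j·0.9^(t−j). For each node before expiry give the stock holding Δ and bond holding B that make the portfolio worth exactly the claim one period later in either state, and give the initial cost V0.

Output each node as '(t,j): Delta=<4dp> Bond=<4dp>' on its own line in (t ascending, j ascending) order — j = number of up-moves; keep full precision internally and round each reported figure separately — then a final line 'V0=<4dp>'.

No-arbitrage ⇒ martingale measure with p* = (R−d)/(u−d) = 0.4423.
Terminal values V(4,·): V(4,0)=116.4735, V(4,1)=53.9253, V(4,2)=0.0000, V(4,3)=0.0000, V(4,4)=0.0000
(3,0): S=120.2850. Δ = (V_up−V_dn)/(S_up−S_dn) = (53.9253−116.4735)/(170.8047−108.2565) = -1.0000. V = [p*·53.9253 + (1−p*)·116.4735]/1.13 = 78.5911. B = V − Δ·S = 198.8761.
(3,1): S=189.7830. Δ = (V_up−V_dn)/(S_up−S_dn) = (0.0000−53.9253)/(269.4919−170.8047) = -0.5464. V = [p*·0.0000 + (1−p*)·53.9253]/1.13 = 26.6139. B = V − Δ·S = 130.3164.
(3,2): S=299.4354. Δ = (V_up−V_dn)/(S_up−S_dn) = (0.0000−0.0000)/(425.1983−269.4919) = 0.0000. V = [p*·0.0000 + (1−p*)·0.0000]/1.13 = 0.0000. B = V − Δ·S = 0.0000.
(3,3): S=472.4425. Δ = (V_up−V_dn)/(S_up−S_dn) = (0.0000−0.0000)/(670.8684−425.1983) = 0.0000. V = [p*·0.0000 + (1−p*)·0.0000]/1.13 = 0.0000. B = V − Δ·S = 0.0000.
(2,0): S=133.6500. Δ = (V_up−V_dn)/(S_up−S_dn) = (26.6139−78.5911)/(189.7830−120.2850) = -0.7479. V = [p*·26.6139 + (1−p*)·78.5911]/1.13 = 49.2046. B = V − Δ·S = 149.1607.
(2,1): S=210.8700. Δ = (V_up−V_dn)/(S_up−S_dn) = (0.0000−26.6139)/(299.4354−189.7830) = -0.2427. V = [p*·0.0000 + (1−p*)·26.6139]/1.13 = 13.1348. B = V − Δ·S = 64.3155.
(2,2): S=332.7060. Δ = (V_up−V_dn)/(S_up−S_dn) = (0.0000−0.0000)/(472.4425−299.4354) = 0.0000. V = [p*·0.0000 + (1−p*)·0.0000]/1.13 = 0.0000. B = V − Δ·S = 0.0000.
(1,0): S=148.5000. Δ = (V_up−V_dn)/(S_up−S_dn) = (13.1348−49.2046)/(210.8700−133.6500) = -0.4671. V = [p*·13.1348 + (1−p*)·49.2046]/1.13 = 29.4254. B = V − Δ·S = 98.7903.
(1,1): S=234.3000. Δ = (V_up−V_dn)/(S_up−S_dn) = (0.0000−13.1348)/(332.7060−210.8700) = -0.1078. V = [p*·0.0000 + (1−p*)·13.1348]/1.13 = 6.4825. B = V − Δ·S = 31.7418.
(0,0): S=165.0000. Δ = (V_up−V_dn)/(S_up−S_dn) = (6.4825−29.4254)/(234.3000−148.5000) = -0.2674. V = [p*·6.4825 + (1−p*)·29.4254]/1.13 = 17.0598. B = V − Δ·S = 61.1807.
The time-0 hedge costs 17.0598, which is the no-arbitrage price.

(0,0): Delta=-0.2674 Bond=61.1807
(1,0): Delta=-0.4671 Bond=98.7903
(1,1): Delta=-0.1078 Bond=31.7418
(2,0): Delta=-0.7479 Bond=149.1607
(2,1): Delta=-0.2427 Bond=64.3155
(2,2): Delta=0.0000 Bond=0.0000
(3,0): Delta=-1.0000 Bond=198.8761
(3,1): Delta=-0.5464 Bond=130.3164
(3,2): Delta=0.0000 Bond=0.0000
(3,3): Delta=0.0000 Bond=0.0000
V0=17.0598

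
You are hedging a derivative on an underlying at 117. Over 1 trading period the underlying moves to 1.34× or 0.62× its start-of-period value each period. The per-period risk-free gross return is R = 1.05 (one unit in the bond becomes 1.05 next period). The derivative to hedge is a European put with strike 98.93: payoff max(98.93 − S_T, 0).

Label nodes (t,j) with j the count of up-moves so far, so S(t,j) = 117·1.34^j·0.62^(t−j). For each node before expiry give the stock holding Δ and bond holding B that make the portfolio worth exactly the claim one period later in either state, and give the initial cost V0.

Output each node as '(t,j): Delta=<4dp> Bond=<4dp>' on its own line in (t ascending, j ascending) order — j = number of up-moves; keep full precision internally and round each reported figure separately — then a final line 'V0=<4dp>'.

(0,0): Delta=-0.3133 Bond=46.7759
V0=10.1231

The replicating-portfolio and risk-neutral prices coincide; use p* = (1.05−0.62)/(1.34−0.62) = 0.5972 for the latter.
Terminal payoffs: V(1,0)=26.3900, V(1,1)=0.0000
(0,0): S=117.0000. Δ = (V_up−V_dn)/(S_up−S_dn) = (0.0000−26.3900)/(156.7800−72.5400) = -0.3133. V = [p*·0.0000 + (1−p*)·26.3900]/1.05 = 10.1231. B = V − Δ·S = 46.7759.
Each (Δ,B) replicates both successor values, so the strategy is self-financing and V0 is arbitrage-free.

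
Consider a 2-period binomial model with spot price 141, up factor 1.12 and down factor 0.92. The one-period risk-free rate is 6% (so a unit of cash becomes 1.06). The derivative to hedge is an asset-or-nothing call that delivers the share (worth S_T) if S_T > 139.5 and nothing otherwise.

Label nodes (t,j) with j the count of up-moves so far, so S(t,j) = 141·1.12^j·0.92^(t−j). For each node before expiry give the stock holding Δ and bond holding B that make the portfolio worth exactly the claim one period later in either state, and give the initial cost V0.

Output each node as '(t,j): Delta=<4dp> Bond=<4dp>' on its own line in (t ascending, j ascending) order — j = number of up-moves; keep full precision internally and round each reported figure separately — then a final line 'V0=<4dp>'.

Under the risk-neutral measure, an up-move has probability p* = (R−d)/(u−d) = 0.7000 and values discount at R = 1.06.
Payoff layer (t=2): V(2,0)=0.0000, V(2,1)=145.2864, V(2,2)=176.8704
Node (1,0) S=129.7200: V=(p*·145.2864+(1−p*)·0.0000)/1.06=95.9438; Δ=(145.2864−0.0000)/(145.2864−119.3424)=5.6000; B=V−Δ·S=-630.4882
Node (1,1) S=157.9200: V=(p*·176.8704+(1−p*)·145.2864)/1.06=157.9200; Δ=(176.8704−145.2864)/(176.8704−145.2864)=1.0000; B=V−Δ·S=0.0000
Node (0,0) S=141.0000: V=(p*·157.9200+(1−p*)·95.9438)/1.06=131.4407; Δ=(157.9200−95.9438)/(157.9200−129.7200)=2.1977; B=V−Δ·S=-178.4400
Each (Δ,B) replicates both successor values, so the strategy is self-financing and V0 is arbitrage-free.

(0,0): Delta=2.1977 Bond=-178.4400
(1,0): Delta=5.6000 Bond=-630.4882
(1,1): Delta=1.0000 Bond=0.0000
V0=131.4407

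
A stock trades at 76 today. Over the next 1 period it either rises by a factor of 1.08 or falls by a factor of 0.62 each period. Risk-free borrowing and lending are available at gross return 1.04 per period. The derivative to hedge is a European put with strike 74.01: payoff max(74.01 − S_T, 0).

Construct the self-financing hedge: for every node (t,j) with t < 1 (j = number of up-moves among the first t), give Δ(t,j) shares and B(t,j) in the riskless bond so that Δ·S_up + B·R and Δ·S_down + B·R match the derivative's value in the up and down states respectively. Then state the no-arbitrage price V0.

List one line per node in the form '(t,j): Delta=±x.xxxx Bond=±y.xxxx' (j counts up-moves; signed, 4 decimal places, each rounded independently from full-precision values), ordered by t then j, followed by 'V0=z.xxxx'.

(0,0): Delta=-0.7692 Bond=60.7048
V0=2.2483

Risk-neutral probability p* = (R−d)/(u−d) = (1.04−0.62)/(1.08−0.62) = 0.9130.
Payoff layer (t=1): V(1,0)=26.8900, V(1,1)=0.0000
  t=0,j=0: stock 76.0000 → up 82.0800 (V=0.0000), down 47.1200 (V=26.8900). Price 2.2483; hedge Δ=-0.7692, bond B=60.7048.
Root portfolio cost Δ·76+B reproduces V0=2.2483.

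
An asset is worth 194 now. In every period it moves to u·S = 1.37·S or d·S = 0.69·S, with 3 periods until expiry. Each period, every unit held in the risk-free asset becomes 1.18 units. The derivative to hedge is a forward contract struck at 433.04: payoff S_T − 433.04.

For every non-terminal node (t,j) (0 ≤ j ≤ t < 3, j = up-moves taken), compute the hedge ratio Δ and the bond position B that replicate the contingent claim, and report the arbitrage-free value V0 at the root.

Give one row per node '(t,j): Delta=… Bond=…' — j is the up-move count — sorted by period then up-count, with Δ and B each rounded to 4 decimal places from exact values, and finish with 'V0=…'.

(0,0): Delta=1.0000 Bond=-263.5615
(1,0): Delta=1.0000 Bond=-311.0026
(1,1): Delta=1.0000 Bond=-311.0026
(2,0): Delta=1.0000 Bond=-366.9831
(2,1): Delta=1.0000 Bond=-366.9831
(2,2): Delta=1.0000 Bond=-366.9831
V0=-69.5615

Since d<R<u, set p* = (R−d)/(u−d) = 0.7206; price each node as the discounted p*-expectation of its children.
At expiry t=3: V(3,0)=-369.3093, V(3,1)=-306.5021, V(3,2)=-181.7982, V(3,3)=65.8025
Node (2,0) S=92.3634: V=(p*·-306.5021+(1−p*)·-369.3093)/1.18=-274.6197; Δ=(-306.5021−-369.3093)/(126.5379−63.7307)=1.0000; B=V−Δ·S=-366.9831
Node (2,1) S=183.3882: V=(p*·-181.7982+(1−p*)·-306.5021)/1.18=-183.5949; Δ=(-181.7982−-306.5021)/(251.2418−126.5379)=1.0000; B=V−Δ·S=-366.9831
Node (2,2) S=364.1186: V=(p*·65.8025+(1−p*)·-181.7982)/1.18=-2.8645; Δ=(65.8025−-181.7982)/(498.8425−251.2418)=1.0000; B=V−Δ·S=-366.9831
Node (1,0) S=133.8600: V=(p*·-183.5949+(1−p*)·-274.6197)/1.18=-177.1426; Δ=(-183.5949−-274.6197)/(183.3882−92.3634)=1.0000; B=V−Δ·S=-311.0026
Node (1,1) S=265.7800: V=(p*·-2.8645+(1−p*)·-183.5949)/1.18=-45.2226; Δ=(-2.8645−-183.5949)/(364.1186−183.3882)=1.0000; B=V−Δ·S=-311.0026
Node (0,0) S=194.0000: V=(p*·-45.2226+(1−p*)·-177.1426)/1.18=-69.5615; Δ=(-45.2226−-177.1426)/(265.7800−133.8600)=1.0000; B=V−Δ·S=-263.5615
Self-financing check: at every node Δ·S+B equals the discounted successor values.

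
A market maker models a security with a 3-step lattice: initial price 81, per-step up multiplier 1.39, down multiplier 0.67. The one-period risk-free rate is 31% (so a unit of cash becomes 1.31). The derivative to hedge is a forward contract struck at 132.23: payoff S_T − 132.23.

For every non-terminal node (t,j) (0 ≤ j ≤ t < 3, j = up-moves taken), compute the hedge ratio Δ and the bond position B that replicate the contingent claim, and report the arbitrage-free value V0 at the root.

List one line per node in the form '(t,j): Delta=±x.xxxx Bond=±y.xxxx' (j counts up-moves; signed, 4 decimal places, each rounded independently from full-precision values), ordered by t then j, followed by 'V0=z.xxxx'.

The replicating-portfolio and risk-neutral prices coincide; use p* = (1.31−0.67)/(1.39−0.67) = 0.8889 for the latter.
Terminal payoffs: V(3,0)=-107.8682, V(3,1)=-81.6883, V(3,2)=-27.3749, V(3,3)=85.3051
  t=2,j=0: stock 36.3609 → up 50.5417 (V=-81.6883), down 24.3618 (V=-107.8682). Price -64.5780; hedge Δ=1.0000, bond B=-100.9389.
  t=2,j=1: stock 75.4353 → up 104.8551 (V=-27.3749), down 50.5417 (V=-81.6883). Price -25.5036; hedge Δ=1.0000, bond B=-100.9389.
  t=2,j=2: stock 156.5001 → up 217.5351 (V=85.3051), down 104.8551 (V=-27.3749). Price 55.5612; hedge Δ=1.0000, bond B=-100.9389.
  t=1,j=0: stock 54.2700 → up 75.4353 (V=-25.5036), down 36.3609 (V=-64.5780). Price -22.7826; hedge Δ=1.0000, bond B=-77.0526.
  t=1,j=1: stock 112.5900 → up 156.5001 (V=55.5612), down 75.4353 (V=-25.5036). Price 35.5374; hedge Δ=1.0000, bond B=-77.0526.
  t=0,j=0: stock 81.0000 → up 112.5900 (V=35.5374), down 54.2700 (V=-22.7826). Price 22.1812; hedge Δ=1.0000, bond B=-58.8188.
Each (Δ,B) replicates both successor values, so the strategy is self-financing and V0 is arbitrage-free.

(0,0): Delta=1.0000 Bond=-58.8188
(1,0): Delta=1.0000 Bond=-77.0526
(1,1): Delta=1.0000 Bond=-77.0526
(2,0): Delta=1.0000 Bond=-100.9389
(2,1): Delta=1.0000 Bond=-100.9389
(2,2): Delta=1.0000 Bond=-100.9389
V0=22.1812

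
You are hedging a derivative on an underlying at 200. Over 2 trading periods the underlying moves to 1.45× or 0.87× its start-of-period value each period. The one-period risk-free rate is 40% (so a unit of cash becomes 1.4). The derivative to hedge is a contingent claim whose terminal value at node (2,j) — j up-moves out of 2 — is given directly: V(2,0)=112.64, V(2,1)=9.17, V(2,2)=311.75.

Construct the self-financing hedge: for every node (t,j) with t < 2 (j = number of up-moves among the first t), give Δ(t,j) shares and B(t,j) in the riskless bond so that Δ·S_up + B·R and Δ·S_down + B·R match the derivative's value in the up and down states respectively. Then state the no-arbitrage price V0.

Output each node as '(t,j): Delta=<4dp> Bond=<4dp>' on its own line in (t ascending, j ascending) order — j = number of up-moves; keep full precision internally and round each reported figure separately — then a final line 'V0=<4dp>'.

(0,0): Delta=1.6476 Bond=-195.5478
(1,0): Delta=-1.0253 Bond=191.3179
(1,1): Delta=1.7989 Bond=-317.6429
V0=133.9789

No-arbitrage ⇒ martingale measure with p* = (R−d)/(u−d) = 0.9138.
At expiry t=2: V(2,0)=112.6400, V(2,1)=9.1700, V(2,2)=311.7500
Node (1,0) S=174.0000: V=(p*·9.1700+(1−p*)·112.6400)/1.4=12.9213; Δ=(9.1700−112.6400)/(252.3000−151.3800)=-1.0253; B=V−Δ·S=191.3179
Node (1,1) S=290.0000: V=(p*·311.7500+(1−p*)·9.1700)/1.4=204.0468; Δ=(311.7500−9.1700)/(420.5000−252.3000)=1.7989; B=V−Δ·S=-317.6429
Node (0,0) S=200.0000: V=(p*·204.0468+(1−p*)·12.9213)/1.4=133.9789; Δ=(204.0468−12.9213)/(290.0000−174.0000)=1.6476; B=V−Δ·S=-195.5478
Check: Δ(0,0)·S0 + B(0,0) = 133.9789 = V0.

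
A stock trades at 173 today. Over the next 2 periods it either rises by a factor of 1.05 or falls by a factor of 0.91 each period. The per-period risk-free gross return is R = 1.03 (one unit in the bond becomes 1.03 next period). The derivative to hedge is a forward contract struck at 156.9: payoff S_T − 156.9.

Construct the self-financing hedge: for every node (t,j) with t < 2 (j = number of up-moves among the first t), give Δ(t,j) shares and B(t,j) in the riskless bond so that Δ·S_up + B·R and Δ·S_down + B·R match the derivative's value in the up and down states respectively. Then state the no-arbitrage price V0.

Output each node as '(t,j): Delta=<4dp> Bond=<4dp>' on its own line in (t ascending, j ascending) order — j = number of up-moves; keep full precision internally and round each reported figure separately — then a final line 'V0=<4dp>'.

(0,0): Delta=1.0000 Bond=-147.8933
(1,0): Delta=1.0000 Bond=-152.3301
(1,1): Delta=1.0000 Bond=-152.3301
V0=25.1067

The replicating-portfolio and risk-neutral prices coincide; use p* = (1.03−0.91)/(1.05−0.91) = 0.8571 for the latter.
Terminal payoffs: V(2,0)=-13.6387, V(2,1)=8.4015, V(2,2)=33.8325
Node (1,0) S=157.4300: V=(p*·8.4015+(1−p*)·-13.6387)/1.03=5.0999; Δ=(8.4015−-13.6387)/(165.3015−143.2613)=1.0000; B=V−Δ·S=-152.3301
Node (1,1) S=181.6500: V=(p*·33.8325+(1−p*)·8.4015)/1.03=29.3199; Δ=(33.8325−8.4015)/(190.7325−165.3015)=1.0000; B=V−Δ·S=-152.3301
Node (0,0) S=173.0000: V=(p*·29.3199+(1−p*)·5.0999)/1.03=25.1067; Δ=(29.3199−5.0999)/(181.6500−157.4300)=1.0000; B=V−Δ·S=-147.8933
Each (Δ,B) replicates both successor values, so the strategy is self-financing and V0 is arbitrage-free.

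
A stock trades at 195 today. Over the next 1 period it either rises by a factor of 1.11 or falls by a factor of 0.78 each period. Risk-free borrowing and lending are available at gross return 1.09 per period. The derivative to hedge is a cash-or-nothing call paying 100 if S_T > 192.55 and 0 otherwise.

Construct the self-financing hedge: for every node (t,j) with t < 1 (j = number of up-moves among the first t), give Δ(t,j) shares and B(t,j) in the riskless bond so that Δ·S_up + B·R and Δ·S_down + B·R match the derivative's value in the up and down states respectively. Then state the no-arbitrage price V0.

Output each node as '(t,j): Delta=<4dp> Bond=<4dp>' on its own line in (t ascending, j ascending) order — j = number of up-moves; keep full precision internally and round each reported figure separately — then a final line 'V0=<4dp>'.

(0,0): Delta=1.5540 Bond=-216.8474
V0=86.1829

Since d<R<u, set p* = (R−d)/(u−d) = 0.9394; price each node as the discounted p*-expectation of its children.
Terminal payoffs: V(1,0)=0.0000, V(1,1)=100.0000
Node (0,0) S=195.0000: V=(p*·100.0000+(1−p*)·0.0000)/1.09=86.1829; Δ=(100.0000−0.0000)/(216.4500−152.1000)=1.5540; B=V−Δ·S=-216.8474
The time-0 hedge costs 86.1829, which is the no-arbitrage price.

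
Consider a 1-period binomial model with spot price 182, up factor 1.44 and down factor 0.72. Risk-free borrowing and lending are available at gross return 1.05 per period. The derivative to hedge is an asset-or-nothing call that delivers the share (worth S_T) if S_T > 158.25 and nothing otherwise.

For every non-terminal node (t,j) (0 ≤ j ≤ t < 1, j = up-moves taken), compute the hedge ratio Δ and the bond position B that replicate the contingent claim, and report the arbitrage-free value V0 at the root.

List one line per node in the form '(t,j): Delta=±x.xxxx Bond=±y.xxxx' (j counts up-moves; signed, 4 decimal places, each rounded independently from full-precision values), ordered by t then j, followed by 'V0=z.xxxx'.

(0,0): Delta=2.0000 Bond=-249.6000
V0=114.4000

Under the risk-neutral measure, an up-move has probability p* = (R−d)/(u−d) = 0.4583 and values discount at R = 1.05.
Terminal values V(1,·): V(1,0)=0.0000, V(1,1)=262.0800
  t=0,j=0: stock 182.0000 → up 262.0800 (V=262.0800), down 131.0400 (V=0.0000). Price 114.4000; hedge Δ=2.0000, bond B=-249.6000.
Each (Δ,B) replicates both successor values, so the strategy is self-financing and V0 is arbitrage-free.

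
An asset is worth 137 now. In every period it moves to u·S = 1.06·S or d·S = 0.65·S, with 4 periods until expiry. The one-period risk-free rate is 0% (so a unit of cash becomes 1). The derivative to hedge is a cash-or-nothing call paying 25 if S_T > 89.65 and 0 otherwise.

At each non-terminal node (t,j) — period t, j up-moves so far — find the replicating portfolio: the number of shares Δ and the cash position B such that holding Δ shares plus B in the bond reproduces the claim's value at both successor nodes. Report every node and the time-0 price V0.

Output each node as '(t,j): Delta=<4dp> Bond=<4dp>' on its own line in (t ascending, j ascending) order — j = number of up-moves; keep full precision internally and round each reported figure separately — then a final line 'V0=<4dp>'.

The replicating-portfolio and risk-neutral prices coincide; use p* = (1−0.65)/(1.06−0.65) = 0.8537 for the latter.
Terminal values V(4,·): V(4,0)=0.0000, V(4,1)=0.0000, V(4,2)=0.0000, V(4,3)=25.0000, V(4,4)=25.0000
  t=3,j=0: stock 37.6236 → up 39.8810 (V=0.0000), down 24.4554 (V=0.0000). Price 0.0000; hedge Δ=0.0000, bond B=0.0000.
  t=3,j=1: stock 61.3555 → up 65.0368 (V=0.0000), down 39.8810 (V=0.0000). Price 0.0000; hedge Δ=0.0000, bond B=0.0000.
  t=3,j=2: stock 100.0566 → up 106.0600 (V=25.0000), down 65.0368 (V=0.0000). Price 21.3415; hedge Δ=0.6094, bond B=-39.6341.
  t=3,j=3: stock 163.1692 → up 172.9593 (V=25.0000), down 106.0600 (V=25.0000). Price 25.0000; hedge Δ=0.0000, bond B=25.0000.
  t=2,j=0: stock 57.8825 → up 61.3555 (V=0.0000), down 37.6236 (V=0.0000). Price 0.0000; hedge Δ=0.0000, bond B=0.0000.
  t=2,j=1: stock 94.3930 → up 100.0566 (V=21.3415), down 61.3555 (V=0.0000). Price 18.2183; hedge Δ=0.5514, bond B=-33.8340.
  t=2,j=2: stock 153.9332 → up 163.1692 (V=25.0000), down 100.0566 (V=21.3415). Price 24.4646; hedge Δ=0.0580, bond B=15.5413.
  t=1,j=0: stock 89.0500 → up 94.3930 (V=18.2183), down 57.8825 (V=0.0000). Price 15.5522; hedge Δ=0.4990, bond B=-28.8827.
  t=1,j=1: stock 145.2200 → up 153.9332 (V=24.4646), down 94.3930 (V=18.2183). Price 23.5505; hedge Δ=0.1049, bond B=8.3157.
  t=0,j=0: stock 137.0000 → up 145.2200 (V=23.5505), down 89.0500 (V=15.5522). Price 22.3800; hedge Δ=0.1424, bond B=2.8720.
Root portfolio cost Δ·137+B reproduces V0=22.3800.

(0,0): Delta=0.1424 Bond=2.8720
(1,0): Delta=0.4990 Bond=-28.8827
(1,1): Delta=0.1049 Bond=8.3157
(2,0): Delta=0.0000 Bond=0.0000
(2,1): Delta=0.5514 Bond=-33.8340
(2,2): Delta=0.0580 Bond=15.5413
(3,0): Delta=0.0000 Bond=0.0000
(3,1): Delta=0.0000 Bond=0.0000
(3,2): Delta=0.6094 Bond=-39.6341
(3,3): Delta=0.0000 Bond=25.0000
V0=22.3800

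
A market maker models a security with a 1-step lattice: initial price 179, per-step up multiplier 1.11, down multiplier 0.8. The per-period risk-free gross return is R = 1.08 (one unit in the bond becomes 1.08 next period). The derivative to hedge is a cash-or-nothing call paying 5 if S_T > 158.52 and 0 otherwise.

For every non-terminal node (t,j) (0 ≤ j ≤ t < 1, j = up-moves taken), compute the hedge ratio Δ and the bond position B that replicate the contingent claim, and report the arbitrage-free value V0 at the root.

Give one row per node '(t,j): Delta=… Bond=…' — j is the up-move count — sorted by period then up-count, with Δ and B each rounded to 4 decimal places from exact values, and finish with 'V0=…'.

(0,0): Delta=0.0901 Bond=-11.9474
V0=4.1816

The replicating-portfolio and risk-neutral prices coincide; use p* = (1.08−0.8)/(1.11−0.8) = 0.9032 for the latter.
At expiry t=1: V(1,0)=0.0000, V(1,1)=5.0000
  t=0,j=0: stock 179.0000 → up 198.6900 (V=5.0000), down 143.2000 (V=0.0000). Price 4.1816; hedge Δ=0.0901, bond B=-11.9474.
Each (Δ,B) replicates both successor values, so the strategy is self-financing and V0 is arbitrage-free.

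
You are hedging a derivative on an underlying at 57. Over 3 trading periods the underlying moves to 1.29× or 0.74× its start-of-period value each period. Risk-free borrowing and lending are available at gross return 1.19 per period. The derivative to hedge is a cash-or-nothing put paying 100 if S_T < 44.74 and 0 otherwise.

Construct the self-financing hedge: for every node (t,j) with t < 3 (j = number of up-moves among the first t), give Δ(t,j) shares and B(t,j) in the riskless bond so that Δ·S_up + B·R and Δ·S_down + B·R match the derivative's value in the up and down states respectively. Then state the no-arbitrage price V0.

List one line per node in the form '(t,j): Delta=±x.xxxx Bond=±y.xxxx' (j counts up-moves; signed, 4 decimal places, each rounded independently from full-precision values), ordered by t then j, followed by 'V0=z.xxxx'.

Risk-neutral probability p* = (R−d)/(u−d) = (1.19−0.74)/(1.29−0.74) = 0.8182.
At expiry t=3: V(3,0)=100.0000, V(3,1)=100.0000, V(3,2)=0.0000, V(3,3)=0.0000
  t=2,j=0: stock 31.2132 → up 40.2650 (V=100.0000), down 23.0978 (V=100.0000). Price 84.0336; hedge Δ=0.0000, bond B=84.0336.
  t=2,j=1: stock 54.4122 → up 70.1917 (V=0.0000), down 40.2650 (V=100.0000). Price 15.2788; hedge Δ=-3.3415, bond B=197.0970.
  t=2,j=2: stock 94.8537 → up 122.3613 (V=0.0000), down 70.1917 (V=0.0000). Price 0.0000; hedge Δ=0.0000, bond B=0.0000.
  t=1,j=0: stock 42.1800 → up 54.4122 (V=15.2788), down 31.2132 (V=84.0336). Price 23.3443; hedge Δ=-2.9637, bond B=148.3530.
  t=1,j=1: stock 73.5300 → up 94.8537 (V=0.0000), down 54.4122 (V=15.2788). Price 2.3344; hedge Δ=-0.3778, bond B=30.1141.
  t=0,j=0: stock 57.0000 → up 73.5300 (V=2.3344), down 42.1800 (V=23.3443). Price 5.1718; hedge Δ=-0.6702, bond B=43.3715.
Check: Δ(0,0)·S0 + B(0,0) = 5.1718 = V0.

(0,0): Delta=-0.6702 Bond=43.3715
(1,0): Delta=-2.9637 Bond=148.3530
(1,1): Delta=-0.3778 Bond=30.1141
(2,0): Delta=0.0000 Bond=84.0336
(2,1): Delta=-3.3415 Bond=197.0970
(2,2): Delta=0.0000 Bond=0.0000
V0=5.1718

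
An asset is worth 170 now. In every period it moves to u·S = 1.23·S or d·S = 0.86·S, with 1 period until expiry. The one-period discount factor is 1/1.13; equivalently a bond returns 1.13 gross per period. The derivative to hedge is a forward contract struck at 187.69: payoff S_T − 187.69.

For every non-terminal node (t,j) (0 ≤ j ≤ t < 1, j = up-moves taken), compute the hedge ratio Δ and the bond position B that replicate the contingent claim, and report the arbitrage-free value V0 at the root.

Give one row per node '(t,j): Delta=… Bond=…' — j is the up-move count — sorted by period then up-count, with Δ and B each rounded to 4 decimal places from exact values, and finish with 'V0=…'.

(0,0): Delta=1.0000 Bond=-166.0973
V0=3.9027

Since d<R<u, set p* = (R−d)/(u−d) = 0.7297; price each node as the discounted p*-expectation of its children.
Payoff layer (t=1): V(1,0)=-41.4900, V(1,1)=21.4100
(0,0): S=170.0000. Δ = (V_up−V_dn)/(S_up−S_dn) = (21.4100−-41.4900)/(209.1000−146.2000) = 1.0000. V = [p*·21.4100 + (1−p*)·-41.4900]/1.13 = 3.9027. B = V − Δ·S = -166.0973.
The time-0 hedge costs 3.9027, which is the no-arbitrage price.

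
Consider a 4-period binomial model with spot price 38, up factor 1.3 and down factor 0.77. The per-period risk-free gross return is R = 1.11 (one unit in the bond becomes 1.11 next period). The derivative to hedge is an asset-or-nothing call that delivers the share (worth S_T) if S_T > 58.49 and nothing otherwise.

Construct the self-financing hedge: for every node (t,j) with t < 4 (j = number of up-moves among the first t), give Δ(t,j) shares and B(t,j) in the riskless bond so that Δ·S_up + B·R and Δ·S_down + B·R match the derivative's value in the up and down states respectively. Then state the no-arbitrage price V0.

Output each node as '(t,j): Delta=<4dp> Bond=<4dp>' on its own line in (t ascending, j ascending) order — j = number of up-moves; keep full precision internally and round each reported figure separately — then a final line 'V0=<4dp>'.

(0,0): Delta=1.4571 Bond=-27.2290
(1,0): Delta=1.3846 Bond=-28.1032
(1,1): Delta=1.4810 Bond=-31.4095
(2,0): Delta=0.0000 Bond=0.0000
(2,1): Delta=1.8429 Bond=-48.6269
(2,2): Delta=1.3613 Bond=-27.1738
(3,0): Delta=0.0000 Bond=0.0000
(3,1): Delta=0.0000 Bond=0.0000
(3,2): Delta=2.4528 Bond=-84.1388
(3,3): Delta=1.0000 Bond=0.0000
V0=28.1391

Risk-neutral probability p* = (R−d)/(u−d) = (1.11−0.77)/(1.3−0.77) = 0.6415.
Terminal payoffs: V(4,0)=0.0000, V(4,1)=0.0000, V(4,2)=0.0000, V(4,3)=64.2842, V(4,4)=108.5318
(3,0): S=17.3483. Δ = (V_up−V_dn)/(S_up−S_dn) = (0.0000−0.0000)/(22.5527−13.3582) = 0.0000. V = [p*·0.0000 + (1−p*)·0.0000]/1.11 = 0.0000. B = V − Δ·S = 0.0000.
(3,1): S=29.2893. Δ = (V_up−V_dn)/(S_up−S_dn) = (0.0000−0.0000)/(38.0760−22.5527) = 0.0000. V = [p*·0.0000 + (1−p*)·0.0000]/1.11 = 0.0000. B = V − Δ·S = 0.0000.
(3,2): S=49.4494. Δ = (V_up−V_dn)/(S_up−S_dn) = (64.2842−0.0000)/(64.2842−38.0760) = 2.4528. V = [p*·64.2842 + (1−p*)·0.0000]/1.11 = 37.1522. B = V − Δ·S = -84.1388.
(3,3): S=83.4860. Δ = (V_up−V_dn)/(S_up−S_dn) = (108.5318−64.2842)/(108.5318−64.2842) = 1.0000. V = [p*·108.5318 + (1−p*)·64.2842]/1.11 = 83.4860. B = V − Δ·S = 0.0000.
(2,0): S=22.5302. Δ = (V_up−V_dn)/(S_up−S_dn) = (0.0000−0.0000)/(29.2893−17.3483) = 0.0000. V = [p*·0.0000 + (1−p*)·0.0000]/1.11 = 0.0000. B = V − Δ·S = 0.0000.
(2,1): S=38.0380. Δ = (V_up−V_dn)/(S_up−S_dn) = (37.1522−0.0000)/(49.4494−29.2893) = 1.8429. V = [p*·37.1522 + (1−p*)·0.0000]/1.11 = 21.4716. B = V − Δ·S = -48.6269.
(2,2): S=64.2200. Δ = (V_up−V_dn)/(S_up−S_dn) = (83.4860−37.1522)/(83.4860−49.4494) = 1.3613. V = [p*·83.4860 + (1−p*)·37.1522]/1.11 = 60.2484. B = V − Δ·S = -27.1738.
(1,0): S=29.2600. Δ = (V_up−V_dn)/(S_up−S_dn) = (21.4716−0.0000)/(38.0380−22.5302) = 1.3846. V = [p*·21.4716 + (1−p*)·0.0000]/1.11 = 12.4092. B = V − Δ·S = -28.1032.
(1,1): S=49.4000. Δ = (V_up−V_dn)/(S_up−S_dn) = (60.2484−21.4716)/(64.2200−38.0380) = 1.4810. V = [p*·60.2484 + (1−p*)·21.4716]/1.11 = 41.7543. B = V − Δ·S = -31.4095.
(0,0): S=38.0000. Δ = (V_up−V_dn)/(S_up−S_dn) = (41.7543−12.4092)/(49.4000−29.2600) = 1.4571. V = [p*·41.7543 + (1−p*)·12.4092]/1.11 = 28.1391. B = V − Δ·S = -27.2290.
Each (Δ,B) replicates both successor values, so the strategy is self-financing and V0 is arbitrage-free.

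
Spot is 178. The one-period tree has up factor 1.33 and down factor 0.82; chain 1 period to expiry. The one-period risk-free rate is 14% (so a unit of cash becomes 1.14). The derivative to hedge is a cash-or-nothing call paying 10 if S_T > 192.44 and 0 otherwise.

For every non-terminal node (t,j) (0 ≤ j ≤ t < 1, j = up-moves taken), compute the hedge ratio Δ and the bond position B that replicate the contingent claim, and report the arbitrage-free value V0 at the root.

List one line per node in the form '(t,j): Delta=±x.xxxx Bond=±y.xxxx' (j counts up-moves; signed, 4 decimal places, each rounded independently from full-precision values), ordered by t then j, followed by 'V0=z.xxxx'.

(0,0): Delta=0.1102 Bond=-14.1039
V0=5.5040

No-arbitrage ⇒ martingale measure with p* = (R−d)/(u−d) = 0.6275.
At expiry t=1: V(1,0)=0.0000, V(1,1)=10.0000
  t=0,j=0: stock 178.0000 → up 236.7400 (V=10.0000), down 145.9600 (V=0.0000). Price 5.5040; hedge Δ=0.1102, bond B=-14.1039.
Root portfolio cost Δ·178+B reproduces V0=5.5040.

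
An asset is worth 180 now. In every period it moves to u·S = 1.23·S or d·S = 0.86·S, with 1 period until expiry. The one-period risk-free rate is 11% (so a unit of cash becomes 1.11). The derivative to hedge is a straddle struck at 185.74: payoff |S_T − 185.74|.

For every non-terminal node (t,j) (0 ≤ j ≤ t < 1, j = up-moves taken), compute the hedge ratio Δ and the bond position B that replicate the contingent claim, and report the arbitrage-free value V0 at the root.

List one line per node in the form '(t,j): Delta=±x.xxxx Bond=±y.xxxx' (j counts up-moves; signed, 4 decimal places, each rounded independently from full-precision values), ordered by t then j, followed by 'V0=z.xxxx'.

(0,0): Delta=0.0709 Bond=17.9903
V0=30.7470

No-arbitrage ⇒ martingale measure with p* = (R−d)/(u−d) = 0.6757.
Payoff layer (t=1): V(1,0)=30.9400, V(1,1)=35.6600
Node (0,0) S=180.0000: V=(p*·35.6600+(1−p*)·30.9400)/1.11=30.7470; Δ=(35.6600−30.9400)/(221.4000−154.8000)=0.0709; B=V−Δ·S=17.9903
Check: Δ(0,0)·S0 + B(0,0) = 30.7470 = V0.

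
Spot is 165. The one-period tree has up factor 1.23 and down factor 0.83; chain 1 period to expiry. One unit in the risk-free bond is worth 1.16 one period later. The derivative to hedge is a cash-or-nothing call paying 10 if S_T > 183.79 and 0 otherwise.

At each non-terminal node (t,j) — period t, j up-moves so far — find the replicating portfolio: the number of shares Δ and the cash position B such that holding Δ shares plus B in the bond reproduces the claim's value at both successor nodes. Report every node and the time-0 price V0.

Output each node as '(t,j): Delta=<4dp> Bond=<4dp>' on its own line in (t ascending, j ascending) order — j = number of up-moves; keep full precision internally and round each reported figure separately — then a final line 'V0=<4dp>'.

(0,0): Delta=0.1515 Bond=-17.8879
V0=7.1121

Under the risk-neutral measure, an up-move has probability p* = (R−d)/(u−d) = 0.8250 and values discount at R = 1.16.
At expiry t=1: V(1,0)=0.0000, V(1,1)=10.0000
Node (0,0) S=165.0000: V=(p*·10.0000+(1−p*)·0.0000)/1.16=7.1121; Δ=(10.0000−0.0000)/(202.9500−136.9500)=0.1515; B=V−Δ·S=-17.8879
The time-0 hedge costs 7.1121, which is the no-arbitrage price.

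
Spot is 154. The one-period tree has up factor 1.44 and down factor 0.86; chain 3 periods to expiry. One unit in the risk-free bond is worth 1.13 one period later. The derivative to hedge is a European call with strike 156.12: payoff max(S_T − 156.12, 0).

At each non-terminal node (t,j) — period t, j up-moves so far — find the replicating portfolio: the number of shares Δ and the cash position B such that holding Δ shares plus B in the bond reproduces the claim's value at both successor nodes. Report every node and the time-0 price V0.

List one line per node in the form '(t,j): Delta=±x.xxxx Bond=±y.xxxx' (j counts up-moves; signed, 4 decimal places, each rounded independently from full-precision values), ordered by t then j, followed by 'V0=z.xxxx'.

(0,0): Delta=0.8543 Bond=-79.6069
(1,0): Delta=0.6418 Bond=-61.8156
(1,1): Delta=1.0000 Bond=-122.2649
(2,0): Delta=0.1195 Bond=-10.3579
(2,1): Delta=1.0000 Bond=-138.1593
(2,2): Delta=1.0000 Bond=-138.1593
V0=51.9563

Since d<R<u, set p* = (R−d)/(u−d) = 0.4655; price each node as the discounted p*-expectation of its children.
Payoff layer (t=3): V(3,0)=0.0000, V(3,1)=7.8937, V(3,2)=118.5076, V(3,3)=303.7215
(2,0): S=113.8984. Δ = (V_up−V_dn)/(S_up−S_dn) = (7.8937−0.0000)/(164.0137−97.9526) = 0.1195. V = [p*·7.8937 + (1−p*)·0.0000]/1.13 = 3.2519. B = V − Δ·S = -10.3579.
(2,1): S=190.7136. Δ = (V_up−V_dn)/(S_up−S_dn) = (118.5076−7.8937)/(274.6276−164.0137) = 1.0000. V = [p*·118.5076 + (1−p*)·7.8937]/1.13 = 52.5543. B = V − Δ·S = -138.1593.
(2,2): S=319.3344. Δ = (V_up−V_dn)/(S_up−S_dn) = (303.7215−118.5076)/(459.8415−274.6276) = 1.0000. V = [p*·303.7215 + (1−p*)·118.5076]/1.13 = 181.1751. B = V − Δ·S = -138.1593.
(1,0): S=132.4400. Δ = (V_up−V_dn)/(S_up−S_dn) = (52.5543−3.2519)/(190.7136−113.8984) = 0.6418. V = [p*·52.5543 + (1−p*)·3.2519]/1.13 = 23.1885. B = V − Δ·S = -61.8156.
(1,1): S=221.7600. Δ = (V_up−V_dn)/(S_up−S_dn) = (181.1751−52.5543)/(319.3344−190.7136) = 1.0000. V = [p*·181.1751 + (1−p*)·52.5543]/1.13 = 99.4951. B = V − Δ·S = -122.2649.
(0,0): S=154.0000. Δ = (V_up−V_dn)/(S_up−S_dn) = (99.4951−23.1885)/(221.7600−132.4400) = 0.8543. V = [p*·99.4951 + (1−p*)·23.1885]/1.13 = 51.9563. B = V − Δ·S = -79.6069.
The time-0 hedge costs 51.9563, which is the no-arbitrage price.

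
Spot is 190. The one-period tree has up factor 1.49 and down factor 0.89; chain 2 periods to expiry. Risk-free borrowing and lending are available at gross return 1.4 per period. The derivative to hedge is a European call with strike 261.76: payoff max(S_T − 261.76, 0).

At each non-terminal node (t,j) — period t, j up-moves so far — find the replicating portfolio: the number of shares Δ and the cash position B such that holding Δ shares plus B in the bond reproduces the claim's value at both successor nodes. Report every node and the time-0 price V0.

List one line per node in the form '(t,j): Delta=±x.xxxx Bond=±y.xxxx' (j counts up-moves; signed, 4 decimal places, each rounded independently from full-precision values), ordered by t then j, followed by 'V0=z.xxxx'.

No-arbitrage ⇒ martingale measure with p* = (R−d)/(u−d) = 0.8500.
Payoff layer (t=2): V(2,0)=0.0000, V(2,1)=0.0000, V(2,2)=160.0590
Node (1,0) S=169.1000: V=(p*·0.0000+(1−p*)·0.0000)/1.4=0.0000; Δ=(0.0000−0.0000)/(251.9590−150.4990)=0.0000; B=V−Δ·S=0.0000
Node (1,1) S=283.1000: V=(p*·160.0590+(1−p*)·0.0000)/1.4=97.1787; Δ=(160.0590−0.0000)/(421.8190−251.9590)=0.9423; B=V−Δ·S=-169.5863
Node (0,0) S=190.0000: V=(p*·97.1787+(1−p*)·0.0000)/1.4=59.0013; Δ=(97.1787−0.0000)/(283.1000−169.1000)=0.8524; B=V−Δ·S=-102.9631
The time-0 hedge costs 59.0013, which is the no-arbitrage price.

(0,0): Delta=0.8524 Bond=-102.9631
(1,0): Delta=0.0000 Bond=0.0000
(1,1): Delta=0.9423 Bond=-169.5863
V0=59.0013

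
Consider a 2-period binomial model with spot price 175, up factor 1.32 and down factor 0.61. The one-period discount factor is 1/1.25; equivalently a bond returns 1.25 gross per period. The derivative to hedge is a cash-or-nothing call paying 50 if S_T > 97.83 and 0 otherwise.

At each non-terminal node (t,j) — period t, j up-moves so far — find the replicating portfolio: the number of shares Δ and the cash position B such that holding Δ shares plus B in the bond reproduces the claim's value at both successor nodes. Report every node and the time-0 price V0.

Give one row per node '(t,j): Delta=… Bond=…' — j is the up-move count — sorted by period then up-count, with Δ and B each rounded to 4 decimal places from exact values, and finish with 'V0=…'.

No-arbitrage ⇒ martingale measure with p* = (R−d)/(u−d) = 0.9014.
Terminal values V(2,·): V(2,0)=0.0000, V(2,1)=50.0000, V(2,2)=50.0000
  t=1,j=0: stock 106.7500 → up 140.9100 (V=50.0000), down 65.1175 (V=0.0000). Price 36.0563; hedge Δ=0.6597, bond B=-34.3662.
  t=1,j=1: stock 231.0000 → up 304.9200 (V=50.0000), down 140.9100 (V=50.0000). Price 40.0000; hedge Δ=0.0000, bond B=40.0000.
  t=0,j=0: stock 175.0000 → up 231.0000 (V=40.0000), down 106.7500 (V=36.0563). Price 31.6890; hedge Δ=0.0317, bond B=26.1345.
Self-financing check: at every node Δ·S+B equals the discounted successor values.

(0,0): Delta=0.0317 Bond=26.1345
(1,0): Delta=0.6597 Bond=-34.3662
(1,1): Delta=0.0000 Bond=40.0000
V0=31.6890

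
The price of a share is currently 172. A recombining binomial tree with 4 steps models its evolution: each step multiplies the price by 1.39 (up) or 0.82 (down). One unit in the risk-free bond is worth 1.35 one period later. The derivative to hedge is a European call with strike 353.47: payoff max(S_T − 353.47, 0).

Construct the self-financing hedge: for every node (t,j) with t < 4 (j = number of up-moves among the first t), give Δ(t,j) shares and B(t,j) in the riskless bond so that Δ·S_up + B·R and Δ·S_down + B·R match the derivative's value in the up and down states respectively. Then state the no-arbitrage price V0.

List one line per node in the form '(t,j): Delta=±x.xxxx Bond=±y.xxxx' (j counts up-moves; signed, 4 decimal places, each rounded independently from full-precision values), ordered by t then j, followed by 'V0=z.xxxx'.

No-arbitrage ⇒ martingale measure with p* = (R−d)/(u−d) = 0.9298.
Terminal values V(4,·): V(4,0)=0.0000, V(4,1)=0.0000, V(4,2)=0.0000, V(4,3)=25.3097, V(4,4)=288.6078
(3,0): S=94.8353. Δ = (V_up−V_dn)/(S_up−S_dn) = (0.0000−0.0000)/(131.8211−77.7649) = 0.0000. V = [p*·0.0000 + (1−p*)·0.0000]/1.35 = 0.0000. B = V − Δ·S = 0.0000.
(3,1): S=160.7574. Δ = (V_up−V_dn)/(S_up−S_dn) = (0.0000−0.0000)/(223.4528−131.8211) = 0.0000. V = [p*·0.0000 + (1−p*)·0.0000]/1.35 = 0.0000. B = V − Δ·S = 0.0000.
(3,2): S=272.5034. Δ = (V_up−V_dn)/(S_up−S_dn) = (25.3097−0.0000)/(378.7797−223.4528) = 0.1629. V = [p*·25.3097 + (1−p*)·0.0000]/1.35 = 17.4323. B = V − Δ·S = -26.9707.
(3,3): S=461.9265. Δ = (V_up−V_dn)/(S_up−S_dn) = (288.6078−25.3097)/(642.0778−378.7797) = 1.0000. V = [p*·288.6078 + (1−p*)·25.3097]/1.35 = 200.0968. B = V − Δ·S = -261.8296.
(2,0): S=115.6528. Δ = (V_up−V_dn)/(S_up−S_dn) = (0.0000−0.0000)/(160.7574−94.8353) = 0.0000. V = [p*·0.0000 + (1−p*)·0.0000]/1.35 = 0.0000. B = V − Δ·S = 0.0000.
(2,1): S=196.0456. Δ = (V_up−V_dn)/(S_up−S_dn) = (17.4323−0.0000)/(272.5034−160.7574) = 0.1560. V = [p*·17.4323 + (1−p*)·0.0000]/1.35 = 12.0066. B = V − Δ·S = -18.5763.
(2,2): S=332.3212. Δ = (V_up−V_dn)/(S_up−S_dn) = (200.0968−17.4323)/(461.9265−272.5034) = 0.9643. V = [p*·200.0968 + (1−p*)·17.4323]/1.35 = 138.7246. B = V − Δ·S = -181.7395.
(1,0): S=141.0400. Δ = (V_up−V_dn)/(S_up−S_dn) = (12.0066−0.0000)/(196.0456−115.6528) = 0.1493. V = [p*·12.0066 + (1−p*)·0.0000]/1.35 = 8.2697. B = V − Δ·S = -12.7946.
(1,1): S=239.0800. Δ = (V_up−V_dn)/(S_up−S_dn) = (138.7246−12.0066)/(332.3212−196.0456) = 0.9299. V = [p*·138.7246 + (1−p*)·12.0066]/1.35 = 96.1720. B = V − Δ·S = -126.1403.
(0,0): S=172.0000. Δ = (V_up−V_dn)/(S_up−S_dn) = (96.1720−8.2697)/(239.0800−141.0400) = 0.8966. V = [p*·96.1720 + (1−p*)·8.2697]/1.35 = 66.6692. B = V − Δ·S = -87.5454.
The time-0 hedge costs 66.6692, which is the no-arbitrage price.

(0,0): Delta=0.8966 Bond=-87.5454
(1,0): Delta=0.1493 Bond=-12.7946
(1,1): Delta=0.9299 Bond=-126.1403
(2,0): Delta=0.0000 Bond=0.0000
(2,1): Delta=0.1560 Bond=-18.5763
(2,2): Delta=0.9643 Bond=-181.7395
(3,0): Delta=0.0000 Bond=0.0000
(3,1): Delta=0.0000 Bond=0.0000
(3,2): Delta=0.1629 Bond=-26.9707
(3,3): Delta=1.0000 Bond=-261.8296
V0=66.6692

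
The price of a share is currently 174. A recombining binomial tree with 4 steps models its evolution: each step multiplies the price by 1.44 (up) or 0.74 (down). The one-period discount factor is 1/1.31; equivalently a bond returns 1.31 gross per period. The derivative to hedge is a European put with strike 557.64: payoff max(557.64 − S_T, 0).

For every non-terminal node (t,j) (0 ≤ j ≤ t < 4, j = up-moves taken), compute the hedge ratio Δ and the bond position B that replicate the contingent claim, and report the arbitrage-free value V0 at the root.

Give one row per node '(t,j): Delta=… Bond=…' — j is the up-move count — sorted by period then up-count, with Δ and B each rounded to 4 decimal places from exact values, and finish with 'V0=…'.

(0,0): Delta=-0.6243 Bond=152.4250
(1,0): Delta=-1.0000 Bond=248.0505
(1,1): Delta=-0.5803 Bond=188.6441
(2,0): Delta=-1.0000 Bond=324.9461
(2,1): Delta=-1.0000 Bond=324.9461
(2,2): Delta=-0.5311 Bond=229.3749
(3,0): Delta=-1.0000 Bond=425.6794
(3,1): Delta=-1.0000 Bond=425.6794
(3,2): Delta=-1.0000 Bond=425.6794
(3,3): Delta=-0.4761 Bond=271.9271
V0=43.7949

Since d<R<u, set p* = (R−d)/(u−d) = 0.8143; price each node as the discounted p*-expectation of its children.
At expiry t=4: V(4,0)=505.4634, V(4,1)=456.1071, V(4,2)=360.0624, V(4,3)=173.1647, V(4,4)=0.0000
  t=3,j=0: stock 70.5090 → up 101.5329 (V=456.1071), down 52.1766 (V=505.4634). Price 355.1704; hedge Δ=-1.0000, bond B=425.6794.
  t=3,j=1: stock 137.2067 → up 197.5776 (V=360.0624), down 101.5329 (V=456.1071). Price 288.4727; hedge Δ=-1.0000, bond B=425.6794.
  t=3,j=2: stock 266.9967 → up 384.4753 (V=173.1647), down 197.5776 (V=360.0624). Price 158.6827; hedge Δ=-1.0000, bond B=425.6794.
  t=3,j=3: stock 519.5612 → up 748.1682 (V=0.0000), down 384.4753 (V=173.1647). Price 24.5490; hedge Δ=-0.4761, bond B=271.9271.
  t=2,j=0: stock 95.2824 → up 137.2067 (V=288.4727), down 70.5090 (V=355.1704). Price 229.6637; hedge Δ=-1.0000, bond B=324.9461.
  t=2,j=1: stock 185.4144 → up 266.9967 (V=158.6827), down 137.2067 (V=288.4727). Price 139.5317; hedge Δ=-1.0000, bond B=324.9461.
  t=2,j=2: stock 360.8064 → up 519.5612 (V=24.5490), down 266.9967 (V=158.6827). Price 37.7554; hedge Δ=-0.5311, bond B=229.3749.
  t=1,j=0: stock 128.7600 → up 185.4144 (V=139.5317), down 95.2824 (V=229.6637). Price 119.2905; hedge Δ=-1.0000, bond B=248.0505.
  t=1,j=1: stock 250.5600 → up 360.8064 (V=37.7554), down 185.4144 (V=139.5317). Price 43.2494; hedge Δ=-0.5803, bond B=188.6441.
  t=0,j=0: stock 174.0000 → up 250.5600 (V=43.2494), down 128.7600 (V=119.2905). Price 43.7949; hedge Δ=-0.6243, bond B=152.4250.
The time-0 hedge costs 43.7949, which is the no-arbitrage price.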